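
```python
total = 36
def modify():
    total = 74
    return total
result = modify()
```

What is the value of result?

Step 1: Global total = 36.
Step 2: modify() creates local total = 74, shadowing the global.
Step 3: Returns local total = 74. result = 74

The answer is 74.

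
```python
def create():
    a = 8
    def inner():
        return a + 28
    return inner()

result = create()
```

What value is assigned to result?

Step 1: create() defines a = 8.
Step 2: inner() reads a = 8 from enclosing scope, returns 8 + 28 = 36.
Step 3: result = 36

The answer is 36.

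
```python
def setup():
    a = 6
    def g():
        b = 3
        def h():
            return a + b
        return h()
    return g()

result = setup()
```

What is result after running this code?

Step 1: setup() defines a = 6. g() defines b = 3.
Step 2: h() accesses both from enclosing scopes: a = 6, b = 3.
Step 3: result = 6 + 3 = 9

The answer is 9.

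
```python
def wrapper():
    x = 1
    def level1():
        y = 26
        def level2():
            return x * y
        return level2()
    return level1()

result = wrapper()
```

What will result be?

Step 1: x = 1 in wrapper. y = 26 in level1.
Step 2: level2() reads x = 1 and y = 26 from enclosing scopes.
Step 3: result = 1 * 26 = 26

The answer is 26.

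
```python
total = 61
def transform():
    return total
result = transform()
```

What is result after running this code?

Step 1: total = 61 is defined in the global scope.
Step 2: transform() looks up total. No local total exists, so Python checks the global scope via LEGB rule and finds total = 61.
Step 3: result = 61

The answer is 61.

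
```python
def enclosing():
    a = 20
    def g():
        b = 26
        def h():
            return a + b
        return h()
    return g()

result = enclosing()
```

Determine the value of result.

Step 1: enclosing() defines a = 20. g() defines b = 26.
Step 2: h() accesses both from enclosing scopes: a = 20, b = 26.
Step 3: result = 20 + 26 = 46

The answer is 46.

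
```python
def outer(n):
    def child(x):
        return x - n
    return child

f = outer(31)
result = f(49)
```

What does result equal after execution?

Step 1: outer(31) creates a closure capturing n = 31.
Step 2: f(49) computes 49 - 31 = 18.
Step 3: result = 18

The answer is 18.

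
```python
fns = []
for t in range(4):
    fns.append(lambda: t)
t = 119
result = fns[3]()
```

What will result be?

Step 1: Lambdas capture the variable t by reference, not by value.
Step 2: After the loop, t is reassigned to 119.
Step 3: fns[3]() looks up the current t = 119. result = 119

The answer is 119.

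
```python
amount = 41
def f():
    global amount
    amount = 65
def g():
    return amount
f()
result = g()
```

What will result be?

Step 1: amount = 41.
Step 2: f() sets global amount = 65.
Step 3: g() reads global amount = 65. result = 65

The answer is 65.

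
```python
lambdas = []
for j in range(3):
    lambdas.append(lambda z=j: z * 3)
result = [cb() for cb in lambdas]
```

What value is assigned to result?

Step 1: Default arg z=j captures j at each iteration.
Step 2: lambdas[k] has z defaulting to k, returns k * 3.
Step 3: result = [0, 3, 6]

The answer is [0, 3, 6].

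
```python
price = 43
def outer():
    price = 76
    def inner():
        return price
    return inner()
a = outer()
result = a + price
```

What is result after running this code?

Step 1: outer() has local price = 76. inner() reads from enclosing.
Step 2: outer() returns 76. Global price = 43 unchanged.
Step 3: result = 76 + 43 = 119

The answer is 119.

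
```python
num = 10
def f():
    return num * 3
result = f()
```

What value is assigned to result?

Step 1: num = 10 is defined globally.
Step 2: f() looks up num from global scope = 10, then computes 10 * 3 = 30.
Step 3: result = 30

The answer is 30.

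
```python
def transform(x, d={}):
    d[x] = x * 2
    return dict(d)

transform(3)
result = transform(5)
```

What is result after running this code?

Step 1: Mutable default dict is shared across calls.
Step 2: First call adds 3: 6. Second call adds 5: 10.
Step 3: result = {3: 6, 5: 10}

The answer is {3: 6, 5: 10}.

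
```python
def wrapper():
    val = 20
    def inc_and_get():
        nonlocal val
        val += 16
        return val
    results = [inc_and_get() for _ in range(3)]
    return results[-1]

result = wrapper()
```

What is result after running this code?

Step 1: val = 20.
Step 2: Three calls to inc_and_get(), each adding 16.
Step 3: Last value = 20 + 16 * 3 = 68

The answer is 68.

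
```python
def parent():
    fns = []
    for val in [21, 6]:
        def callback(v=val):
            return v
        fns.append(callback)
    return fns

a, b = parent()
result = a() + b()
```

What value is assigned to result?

Step 1: Default argument v=val captures val at each iteration.
Step 2: a() returns 21 (captured at first iteration), b() returns 6 (captured at second).
Step 3: result = 21 + 6 = 27

The answer is 27.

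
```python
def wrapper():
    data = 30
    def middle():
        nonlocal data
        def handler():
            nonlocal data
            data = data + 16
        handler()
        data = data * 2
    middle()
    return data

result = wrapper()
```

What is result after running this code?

Step 1: data = 30.
Step 2: handler() adds 16: data = 30 + 16 = 46.
Step 3: middle() doubles: data = 46 * 2 = 92.
Step 4: result = 92

The answer is 92.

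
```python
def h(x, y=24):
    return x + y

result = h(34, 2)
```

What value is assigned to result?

Step 1: h(34, 2) overrides default y with 2.
Step 2: Returns 34 + 2 = 36.
Step 3: result = 36

The answer is 36.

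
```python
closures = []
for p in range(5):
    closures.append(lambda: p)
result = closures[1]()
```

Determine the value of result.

Step 1: The loop creates 5 lambdas, all referencing the same variable p.
Step 2: After the loop, p = 4 (final value).
Step 3: closures[1]() looks up p at call time and finds 4. This is the late binding gotcha. result = 4

The answer is 4.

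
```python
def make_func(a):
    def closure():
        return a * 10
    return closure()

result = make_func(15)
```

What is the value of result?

Step 1: make_func(15) binds parameter a = 15.
Step 2: closure() accesses a = 15 from enclosing scope.
Step 3: result = 15 * 10 = 150

The answer is 150.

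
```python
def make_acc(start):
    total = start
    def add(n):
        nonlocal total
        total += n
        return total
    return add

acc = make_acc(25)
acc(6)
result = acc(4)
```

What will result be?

Step 1: make_acc(25) creates closure with total = 25.
Step 2: First acc(6): total = 25 + 6 = 31.
Step 3: Second acc(4): total = 31 + 4 = 35. result = 35

The answer is 35.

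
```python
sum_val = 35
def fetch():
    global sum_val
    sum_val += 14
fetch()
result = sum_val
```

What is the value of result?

Step 1: sum_val = 35 globally.
Step 2: fetch() modifies global sum_val: sum_val += 14 = 49.
Step 3: result = 49

The answer is 49.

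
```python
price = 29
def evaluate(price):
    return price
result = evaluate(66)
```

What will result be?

Step 1: Global price = 29.
Step 2: evaluate(66) takes parameter price = 66, which shadows the global.
Step 3: result = 66

The answer is 66.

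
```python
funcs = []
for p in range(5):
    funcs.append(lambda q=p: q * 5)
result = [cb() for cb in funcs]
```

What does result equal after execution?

Step 1: Default arg q=p captures p at each iteration.
Step 2: funcs[k] has q defaulting to k, returns k * 5.
Step 3: result = [0, 5, 10, 15, 20]

The answer is [0, 5, 10, 15, 20].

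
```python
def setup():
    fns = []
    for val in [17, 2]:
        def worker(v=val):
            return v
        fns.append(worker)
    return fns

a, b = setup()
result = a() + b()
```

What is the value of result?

Step 1: Default argument v=val captures val at each iteration.
Step 2: a() returns 17 (captured at first iteration), b() returns 2 (captured at second).
Step 3: result = 17 + 2 = 19

The answer is 19.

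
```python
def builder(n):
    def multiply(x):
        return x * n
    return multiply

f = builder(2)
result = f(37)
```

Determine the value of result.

Step 1: builder(2) returns multiply closure with n = 2.
Step 2: f(37) computes 37 * 2 = 74.
Step 3: result = 74

The answer is 74.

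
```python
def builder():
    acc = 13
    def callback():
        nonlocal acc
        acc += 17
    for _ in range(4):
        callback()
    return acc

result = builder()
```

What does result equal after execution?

Step 1: acc = 13.
Step 2: callback() is called 4 times in a loop, each adding 17 via nonlocal.
Step 3: acc = 13 + 17 * 4 = 81

The answer is 81.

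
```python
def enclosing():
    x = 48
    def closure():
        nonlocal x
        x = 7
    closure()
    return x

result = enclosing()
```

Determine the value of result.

Step 1: enclosing() sets x = 48.
Step 2: closure() uses nonlocal to reassign x = 7.
Step 3: result = 7

The answer is 7.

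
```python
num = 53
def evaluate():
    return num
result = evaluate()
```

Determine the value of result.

Step 1: num = 53 is defined in the global scope.
Step 2: evaluate() looks up num. No local num exists, so Python checks the global scope via LEGB rule and finds num = 53.
Step 3: result = 53

The answer is 53.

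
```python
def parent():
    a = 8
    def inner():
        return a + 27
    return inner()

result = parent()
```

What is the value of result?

Step 1: parent() defines a = 8.
Step 2: inner() reads a = 8 from enclosing scope, returns 8 + 27 = 35.
Step 3: result = 35

The answer is 35.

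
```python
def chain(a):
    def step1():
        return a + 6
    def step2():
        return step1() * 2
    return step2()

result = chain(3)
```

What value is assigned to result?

Step 1: chain(3) captures a = 3.
Step 2: step2() calls step1() which returns 3 + 6 = 9.
Step 3: step2() returns 9 * 2 = 18

The answer is 18.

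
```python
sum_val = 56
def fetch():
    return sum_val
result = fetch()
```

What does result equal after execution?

Step 1: sum_val = 56 is defined in the global scope.
Step 2: fetch() looks up sum_val. No local sum_val exists, so Python checks the global scope via LEGB rule and finds sum_val = 56.
Step 3: result = 56

The answer is 56.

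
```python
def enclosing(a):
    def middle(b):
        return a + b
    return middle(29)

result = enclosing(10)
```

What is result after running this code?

Step 1: enclosing(10) passes a = 10.
Step 2: middle(29) has b = 29, reads a = 10 from enclosing.
Step 3: result = 10 + 29 = 39

The answer is 39.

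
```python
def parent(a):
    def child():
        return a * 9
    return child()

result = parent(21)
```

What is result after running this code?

Step 1: parent(21) binds parameter a = 21.
Step 2: child() accesses a = 21 from enclosing scope.
Step 3: result = 21 * 9 = 189

The answer is 189.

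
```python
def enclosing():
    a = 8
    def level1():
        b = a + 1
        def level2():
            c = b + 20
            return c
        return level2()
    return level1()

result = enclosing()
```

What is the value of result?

Step 1: a = 8. b = a + 1 = 9.
Step 2: c = b + 20 = 9 + 20 = 29.
Step 3: result = 29

The answer is 29.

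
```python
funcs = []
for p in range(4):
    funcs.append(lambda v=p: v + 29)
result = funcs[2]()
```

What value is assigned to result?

Step 1: Default argument v=p captures p's value at definition time.
Step 2: funcs[2] was defined when p = 2, so v defaults to 2.
Step 3: result = 2 + 29 = 31 (default arg fixes the late binding issue)

The answer is 31.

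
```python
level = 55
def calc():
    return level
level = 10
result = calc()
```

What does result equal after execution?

Step 1: level is first set to 55, then reassigned to 10.
Step 2: calc() is called after the reassignment, so it looks up the current global level = 10.
Step 3: result = 10

The answer is 10.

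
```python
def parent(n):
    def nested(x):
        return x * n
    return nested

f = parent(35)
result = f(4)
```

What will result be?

Step 1: parent(35) creates a closure capturing n = 35.
Step 2: f(4) computes 4 * 35 = 140.
Step 3: result = 140

The answer is 140.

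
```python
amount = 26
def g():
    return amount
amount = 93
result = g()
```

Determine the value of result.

Step 1: amount is first set to 26, then reassigned to 93.
Step 2: g() is called after the reassignment, so it looks up the current global amount = 93.
Step 3: result = 93

The answer is 93.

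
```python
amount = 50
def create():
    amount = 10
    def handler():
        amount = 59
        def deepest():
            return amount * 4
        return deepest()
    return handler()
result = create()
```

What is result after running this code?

Step 1: deepest() looks up amount through LEGB: not local, finds amount = 59 in enclosing handler().
Step 2: Returns 59 * 4 = 236.
Step 3: result = 236

The answer is 236.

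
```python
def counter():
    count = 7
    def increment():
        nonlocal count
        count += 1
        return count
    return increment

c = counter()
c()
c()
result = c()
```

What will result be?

Step 1: counter() creates closure with count = 7.
Step 2: Each c() call increments count via nonlocal. After 3 calls: 7 + 3 = 10.
Step 3: result = 10

The answer is 10.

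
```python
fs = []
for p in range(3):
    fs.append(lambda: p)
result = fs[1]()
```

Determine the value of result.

Step 1: The loop creates 3 lambdas, all referencing the same variable p.
Step 2: After the loop, p = 2 (final value).
Step 3: fs[1]() looks up p at call time and finds 2. This is the late binding gotcha. result = 2

The answer is 2.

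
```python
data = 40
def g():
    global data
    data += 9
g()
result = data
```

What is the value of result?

Step 1: data = 40 globally.
Step 2: g() modifies global data: data += 9 = 49.
Step 3: result = 49

The answer is 49.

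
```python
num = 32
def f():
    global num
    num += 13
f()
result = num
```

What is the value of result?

Step 1: num = 32 globally.
Step 2: f() modifies global num: num += 13 = 45.
Step 3: result = 45

The answer is 45.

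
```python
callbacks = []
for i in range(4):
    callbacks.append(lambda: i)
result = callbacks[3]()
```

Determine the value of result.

Step 1: The loop creates 4 lambdas, all referencing the same variable i.
Step 2: After the loop, i = 3 (final value).
Step 3: callbacks[3]() looks up i at call time and finds 3. This is the late binding gotcha. result = 3

The answer is 3.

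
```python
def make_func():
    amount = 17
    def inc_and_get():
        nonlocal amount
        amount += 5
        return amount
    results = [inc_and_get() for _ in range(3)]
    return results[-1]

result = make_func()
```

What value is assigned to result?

Step 1: amount = 17.
Step 2: Three calls to inc_and_get(), each adding 5.
Step 3: Last value = 17 + 5 * 3 = 32

The answer is 32.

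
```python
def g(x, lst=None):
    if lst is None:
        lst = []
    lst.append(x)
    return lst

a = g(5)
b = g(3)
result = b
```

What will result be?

Step 1: None default with guard creates a NEW list each call.
Step 2: a = [5] (fresh list). b = [3] (another fresh list).
Step 3: result = [3] (this is the fix for mutable default)

The answer is [3].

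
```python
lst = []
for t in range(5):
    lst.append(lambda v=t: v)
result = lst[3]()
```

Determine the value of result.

Step 1: Default argument v=t captures t's value at each iteration.
Step 2: lst[3] captured v = 3 when t was 3.
Step 3: result = 3

The answer is 3.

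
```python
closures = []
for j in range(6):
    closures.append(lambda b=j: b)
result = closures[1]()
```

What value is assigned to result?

Step 1: Default argument b=j captures j's value at each iteration.
Step 2: closures[1] captured b = 1 when j was 1.
Step 3: result = 1

The answer is 1.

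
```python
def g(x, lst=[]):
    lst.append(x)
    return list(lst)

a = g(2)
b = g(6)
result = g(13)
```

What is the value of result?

Step 1: Default list is shared. list() creates copies for return values.
Step 2: Internal list grows: [2] -> [2, 6] -> [2, 6, 13].
Step 3: result = [2, 6, 13]

The answer is [2, 6, 13].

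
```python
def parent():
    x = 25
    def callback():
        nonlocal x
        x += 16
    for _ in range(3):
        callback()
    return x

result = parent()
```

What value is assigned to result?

Step 1: x = 25.
Step 2: callback() is called 3 times in a loop, each adding 16 via nonlocal.
Step 3: x = 25 + 16 * 3 = 73

The answer is 73.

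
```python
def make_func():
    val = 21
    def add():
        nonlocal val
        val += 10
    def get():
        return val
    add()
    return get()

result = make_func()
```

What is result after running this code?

Step 1: val = 21. add() modifies it via nonlocal, get() reads it.
Step 2: add() makes val = 21 + 10 = 31.
Step 3: get() returns 31. result = 31

The answer is 31.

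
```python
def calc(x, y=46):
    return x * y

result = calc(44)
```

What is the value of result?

Step 1: calc(44) uses default y = 46.
Step 2: Returns 44 * 46 = 2024.
Step 3: result = 2024

The answer is 2024.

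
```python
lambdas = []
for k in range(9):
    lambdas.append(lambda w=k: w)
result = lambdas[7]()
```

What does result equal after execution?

Step 1: Default argument w=k captures k's value at each iteration.
Step 2: lambdas[7] captured w = 7 when k was 7.
Step 3: result = 7

The answer is 7.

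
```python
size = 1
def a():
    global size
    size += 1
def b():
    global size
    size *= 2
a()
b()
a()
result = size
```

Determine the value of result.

Step 1: size = 1.
Step 2: a(): size = 1 + 1 = 2.
Step 3: b(): size = 2 * 2 = 4.
Step 4: a(): size = 4 + 1 = 5

The answer is 5.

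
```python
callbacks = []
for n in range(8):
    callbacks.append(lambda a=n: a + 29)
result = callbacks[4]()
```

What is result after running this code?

Step 1: Default argument a=n captures n's value at definition time.
Step 2: callbacks[4] was defined when n = 4, so a defaults to 4.
Step 3: result = 4 + 29 = 33 (default arg fixes the late binding issue)

The answer is 33.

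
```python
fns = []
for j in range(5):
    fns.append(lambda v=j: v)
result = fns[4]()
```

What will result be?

Step 1: Default argument v=j captures j's value at each iteration.
Step 2: fns[4] captured v = 4 when j was 4.
Step 3: result = 4

The answer is 4.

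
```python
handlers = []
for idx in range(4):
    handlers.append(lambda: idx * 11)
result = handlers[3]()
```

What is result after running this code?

Step 1: All lambdas reference the same variable idx (late binding).
Step 2: After the loop, idx = 3. Every lambda returns idx * 11.
Step 3: handlers[3]() = 3 * 11 = 33

The answer is 33.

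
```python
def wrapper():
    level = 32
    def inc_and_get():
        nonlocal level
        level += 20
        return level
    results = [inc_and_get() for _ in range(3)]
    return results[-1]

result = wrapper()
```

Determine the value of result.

Step 1: level = 32.
Step 2: Three calls to inc_and_get(), each adding 20.
Step 3: Last value = 32 + 20 * 3 = 92

The answer is 92.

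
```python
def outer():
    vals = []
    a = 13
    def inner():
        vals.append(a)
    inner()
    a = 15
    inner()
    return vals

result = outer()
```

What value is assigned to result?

Step 1: a = 13. inner() appends current a to vals.
Step 2: First inner(): appends 13. Then a = 15.
Step 3: Second inner(): appends 15 (closure sees updated a). result = [13, 15]

The answer is [13, 15].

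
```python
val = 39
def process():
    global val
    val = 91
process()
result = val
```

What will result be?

Step 1: val = 39 globally.
Step 2: process() declares global val and sets it to 91.
Step 3: After process(), global val = 91. result = 91

The answer is 91.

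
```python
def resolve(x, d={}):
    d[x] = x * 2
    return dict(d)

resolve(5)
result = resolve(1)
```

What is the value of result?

Step 1: Mutable default dict is shared across calls.
Step 2: First call adds 5: 10. Second call adds 1: 2.
Step 3: result = {5: 10, 1: 2}

The answer is {5: 10, 1: 2}.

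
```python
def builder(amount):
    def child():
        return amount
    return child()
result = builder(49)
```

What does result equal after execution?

Step 1: builder(49) binds parameter amount = 49.
Step 2: child() looks up amount in enclosing scope and finds the parameter amount = 49.
Step 3: result = 49

The answer is 49.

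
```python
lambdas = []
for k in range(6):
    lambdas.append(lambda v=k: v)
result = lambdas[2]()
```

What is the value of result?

Step 1: Default argument v=k captures k's value at each iteration.
Step 2: lambdas[2] captured v = 2 when k was 2.
Step 3: result = 2

The answer is 2.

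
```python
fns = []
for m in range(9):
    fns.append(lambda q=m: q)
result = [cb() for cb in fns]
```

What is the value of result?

Step 1: Default arg q=m captures m at each iteration.
Step 2: Each lambda has its own default: 0, 1, ..., 8.
Step 3: result = [0, 1, 2, 3, 4, 5, 6, 7, 8]

The answer is [0, 1, 2, 3, 4, 5, 6, 7, 8].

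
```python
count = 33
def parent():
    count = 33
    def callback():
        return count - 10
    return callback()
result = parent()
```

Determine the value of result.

Step 1: parent() shadows global count with count = 33.
Step 2: callback() finds count = 33 in enclosing scope, computes 33 - 10 = 23.
Step 3: result = 23

The answer is 23.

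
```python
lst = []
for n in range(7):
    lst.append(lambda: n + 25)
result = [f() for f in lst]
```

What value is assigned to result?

Step 1: All lambdas capture n by reference. After the loop, n = 6.
Step 2: Each call returns 6 + 25 = 31.
Step 3: result = [31, 31, 31, 31, 31, 31, 31]

The answer is [31, 31, 31, 31, 31, 31, 31].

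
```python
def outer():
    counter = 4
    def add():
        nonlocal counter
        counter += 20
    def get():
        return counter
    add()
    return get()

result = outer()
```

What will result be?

Step 1: counter = 4. add() modifies it via nonlocal, get() reads it.
Step 2: add() makes counter = 4 + 20 = 24.
Step 3: get() returns 24. result = 24

The answer is 24.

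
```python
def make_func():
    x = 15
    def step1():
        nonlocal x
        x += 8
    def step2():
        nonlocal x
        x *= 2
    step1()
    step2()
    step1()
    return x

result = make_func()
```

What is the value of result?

Step 1: x = 15.
Step 2: step1(): x = 15 + 8 = 23.
Step 3: step2(): x = 23 * 2 = 46.
Step 4: step1(): x = 46 + 8 = 54. result = 54

The answer is 54.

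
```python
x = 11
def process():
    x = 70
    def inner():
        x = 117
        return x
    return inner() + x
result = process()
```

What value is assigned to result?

Step 1: process() has local x = 70. inner() has local x = 117.
Step 2: inner() returns its local x = 117.
Step 3: process() returns 117 + its own x (70) = 187

The answer is 187.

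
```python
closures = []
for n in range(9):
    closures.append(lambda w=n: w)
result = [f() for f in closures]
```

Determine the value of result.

Step 1: Default arg w=n captures n at each iteration.
Step 2: Each lambda has its own default: 0, 1, ..., 8.
Step 3: result = [0, 1, 2, 3, 4, 5, 6, 7, 8]

The answer is [0, 1, 2, 3, 4, 5, 6, 7, 8].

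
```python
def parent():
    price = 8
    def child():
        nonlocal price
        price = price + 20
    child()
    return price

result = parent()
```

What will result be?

Step 1: parent() sets price = 8.
Step 2: child() uses nonlocal to modify price in parent's scope: price = 8 + 20 = 28.
Step 3: parent() returns the modified price = 28

The answer is 28.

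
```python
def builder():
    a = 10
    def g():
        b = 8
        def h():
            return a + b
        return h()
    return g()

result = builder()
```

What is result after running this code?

Step 1: builder() defines a = 10. g() defines b = 8.
Step 2: h() accesses both from enclosing scopes: a = 10, b = 8.
Step 3: result = 10 + 8 = 18

The answer is 18.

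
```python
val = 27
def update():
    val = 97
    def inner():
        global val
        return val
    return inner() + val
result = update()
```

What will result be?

Step 1: Global val = 27. update() shadows with local val = 97.
Step 2: inner() uses global keyword, so inner() returns global val = 27.
Step 3: update() returns 27 + 97 = 124

The answer is 124.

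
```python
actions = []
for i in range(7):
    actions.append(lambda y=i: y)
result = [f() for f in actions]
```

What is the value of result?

Step 1: Default arg y=i captures i at each iteration.
Step 2: Each lambda has its own default: 0, 1, ..., 6.
Step 3: result = [0, 1, 2, 3, 4, 5, 6]

The answer is [0, 1, 2, 3, 4, 5, 6].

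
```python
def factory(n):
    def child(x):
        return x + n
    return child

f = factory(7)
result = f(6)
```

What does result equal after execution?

Step 1: factory(7) creates a closure that captures n = 7.
Step 2: f(6) calls the closure with x = 6, returning 6 + 7 = 13.
Step 3: result = 13

The answer is 13.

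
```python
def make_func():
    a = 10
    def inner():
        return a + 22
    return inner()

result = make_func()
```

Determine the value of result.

Step 1: make_func() defines a = 10.
Step 2: inner() reads a = 10 from enclosing scope, returns 10 + 22 = 32.
Step 3: result = 32

The answer is 32.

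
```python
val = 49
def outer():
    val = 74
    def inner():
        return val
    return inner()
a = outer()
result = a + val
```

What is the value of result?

Step 1: outer() has local val = 74. inner() reads from enclosing.
Step 2: outer() returns 74. Global val = 49 unchanged.
Step 3: result = 74 + 49 = 123

The answer is 123.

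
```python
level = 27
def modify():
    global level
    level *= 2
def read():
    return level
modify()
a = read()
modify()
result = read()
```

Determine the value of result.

Step 1: level = 27.
Step 2: First modify(): level = 27 * 2 = 54.
Step 3: Second modify(): level = 54 * 2 = 108.
Step 4: read() returns 108

The answer is 108.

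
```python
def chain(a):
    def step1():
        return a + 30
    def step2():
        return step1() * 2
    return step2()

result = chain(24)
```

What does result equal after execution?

Step 1: chain(24) captures a = 24.
Step 2: step2() calls step1() which returns 24 + 30 = 54.
Step 3: step2() returns 54 * 2 = 108

The answer is 108.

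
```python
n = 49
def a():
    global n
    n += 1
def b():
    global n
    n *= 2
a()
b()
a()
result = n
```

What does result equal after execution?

Step 1: n = 49.
Step 2: a(): n = 49 + 1 = 50.
Step 3: b(): n = 50 * 2 = 100.
Step 4: a(): n = 100 + 1 = 101

The answer is 101.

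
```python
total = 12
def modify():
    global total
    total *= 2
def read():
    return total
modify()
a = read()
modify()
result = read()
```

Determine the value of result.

Step 1: total = 12.
Step 2: First modify(): total = 12 * 2 = 24.
Step 3: Second modify(): total = 24 * 2 = 48.
Step 4: read() returns 48

The answer is 48.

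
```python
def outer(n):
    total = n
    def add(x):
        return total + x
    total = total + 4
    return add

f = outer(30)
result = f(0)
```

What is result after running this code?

Step 1: outer(30) sets total = 30, then total = 30 + 4 = 34.
Step 2: Closures capture by reference, so add sees total = 34.
Step 3: f(0) returns 34 + 0 = 34

The answer is 34.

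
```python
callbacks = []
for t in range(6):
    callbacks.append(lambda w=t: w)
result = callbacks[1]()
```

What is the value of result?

Step 1: Default argument w=t captures t's value at each iteration.
Step 2: callbacks[1] captured w = 1 when t was 1.
Step 3: result = 1

The answer is 1.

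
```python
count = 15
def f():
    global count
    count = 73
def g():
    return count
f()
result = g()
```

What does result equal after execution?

Step 1: count = 15.
Step 2: f() sets global count = 73.
Step 3: g() reads global count = 73. result = 73

The answer is 73.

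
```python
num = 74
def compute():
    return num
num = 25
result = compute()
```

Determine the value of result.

Step 1: num is first set to 74, then reassigned to 25.
Step 2: compute() is called after the reassignment, so it looks up the current global num = 25.
Step 3: result = 25

The answer is 25.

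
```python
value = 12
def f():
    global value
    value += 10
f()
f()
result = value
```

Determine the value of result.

Step 1: value = 12.
Step 2: First f(): value = 12 + 10 = 22.
Step 3: Second f(): value = 22 + 10 = 32. result = 32

The answer is 32.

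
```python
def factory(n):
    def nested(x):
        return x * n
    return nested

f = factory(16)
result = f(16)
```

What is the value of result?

Step 1: factory(16) creates a closure capturing n = 16.
Step 2: f(16) computes 16 * 16 = 256.
Step 3: result = 256

The answer is 256.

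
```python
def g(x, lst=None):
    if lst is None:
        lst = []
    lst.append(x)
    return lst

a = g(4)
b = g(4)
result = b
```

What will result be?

Step 1: None default with guard creates a NEW list each call.
Step 2: a = [4] (fresh list). b = [4] (another fresh list).
Step 3: result = [4] (this is the fix for mutable default)

The answer is [4].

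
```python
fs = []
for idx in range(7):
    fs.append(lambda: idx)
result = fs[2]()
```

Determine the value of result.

Step 1: The loop creates 7 lambdas, all referencing the same variable idx.
Step 2: After the loop, idx = 6 (final value).
Step 3: fs[2]() looks up idx at call time and finds 6. This is the late binding gotcha. result = 6

The answer is 6.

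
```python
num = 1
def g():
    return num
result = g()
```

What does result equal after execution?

Step 1: num = 1 is defined in the global scope.
Step 2: g() looks up num. No local num exists, so Python checks the global scope via LEGB rule and finds num = 1.
Step 3: result = 1

The answer is 1.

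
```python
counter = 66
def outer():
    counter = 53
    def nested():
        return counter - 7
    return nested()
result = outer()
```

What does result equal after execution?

Step 1: outer() shadows global counter with counter = 53.
Step 2: nested() finds counter = 53 in enclosing scope, computes 53 - 7 = 46.
Step 3: result = 46

The answer is 46.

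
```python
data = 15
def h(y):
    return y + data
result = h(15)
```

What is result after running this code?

Step 1: data = 15 is defined globally.
Step 2: h(15) uses parameter y = 15 and looks up data from global scope = 15.
Step 3: result = 15 + 15 = 30

The answer is 30.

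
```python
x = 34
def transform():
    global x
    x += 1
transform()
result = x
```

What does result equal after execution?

Step 1: x = 34 globally.
Step 2: transform() modifies global x: x += 1 = 35.
Step 3: result = 35

The answer is 35.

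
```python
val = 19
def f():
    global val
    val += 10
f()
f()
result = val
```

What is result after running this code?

Step 1: val = 19.
Step 2: First f(): val = 19 + 10 = 29.
Step 3: Second f(): val = 29 + 10 = 39. result = 39

The answer is 39.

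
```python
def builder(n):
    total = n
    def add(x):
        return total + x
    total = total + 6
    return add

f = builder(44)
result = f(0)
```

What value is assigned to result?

Step 1: builder(44) sets total = 44, then total = 44 + 6 = 50.
Step 2: Closures capture by reference, so add sees total = 50.
Step 3: f(0) returns 50 + 0 = 50

The answer is 50.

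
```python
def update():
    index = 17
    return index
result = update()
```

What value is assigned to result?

Step 1: update() defines index = 17 in its local scope.
Step 2: return index finds the local variable index = 17.
Step 3: result = 17

The answer is 17.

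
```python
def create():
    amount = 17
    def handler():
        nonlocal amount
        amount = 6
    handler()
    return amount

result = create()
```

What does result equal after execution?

Step 1: create() sets amount = 17.
Step 2: handler() uses nonlocal to reassign amount = 6.
Step 3: result = 6

The answer is 6.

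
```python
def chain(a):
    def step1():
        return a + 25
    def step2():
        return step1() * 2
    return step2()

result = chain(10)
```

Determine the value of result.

Step 1: chain(10) captures a = 10.
Step 2: step2() calls step1() which returns 10 + 25 = 35.
Step 3: step2() returns 35 * 2 = 70

The answer is 70.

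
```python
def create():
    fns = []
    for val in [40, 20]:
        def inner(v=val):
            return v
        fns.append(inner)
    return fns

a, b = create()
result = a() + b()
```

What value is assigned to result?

Step 1: Default argument v=val captures val at each iteration.
Step 2: a() returns 40 (captured at first iteration), b() returns 20 (captured at second).
Step 3: result = 40 + 20 = 60

The answer is 60.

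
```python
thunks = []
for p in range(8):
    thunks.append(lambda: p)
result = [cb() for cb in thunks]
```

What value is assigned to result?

Step 1: All 8 lambdas share the same variable p.
Step 2: After the loop, p = 7.
Step 3: Each call returns 7. result = [7, 7, 7, 7, 7, 7, 7, 7]

The answer is [7, 7, 7, 7, 7, 7, 7, 7].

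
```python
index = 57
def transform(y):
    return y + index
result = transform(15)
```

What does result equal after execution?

Step 1: index = 57 is defined globally.
Step 2: transform(15) uses parameter y = 15 and looks up index from global scope = 57.
Step 3: result = 15 + 57 = 72

The answer is 72.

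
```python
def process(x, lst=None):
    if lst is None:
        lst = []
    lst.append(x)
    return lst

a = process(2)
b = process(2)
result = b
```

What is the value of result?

Step 1: None default with guard creates a NEW list each call.
Step 2: a = [2] (fresh list). b = [2] (another fresh list).
Step 3: result = [2] (this is the fix for mutable default)

The answer is [2].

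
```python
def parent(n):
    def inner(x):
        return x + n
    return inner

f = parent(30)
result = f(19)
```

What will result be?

Step 1: parent(30) creates a closure that captures n = 30.
Step 2: f(19) calls the closure with x = 19, returning 19 + 30 = 49.
Step 3: result = 49

The answer is 49.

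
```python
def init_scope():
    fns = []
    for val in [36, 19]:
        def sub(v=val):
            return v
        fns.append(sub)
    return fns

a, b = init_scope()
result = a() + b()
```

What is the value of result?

Step 1: Default argument v=val captures val at each iteration.
Step 2: a() returns 36 (captured at first iteration), b() returns 19 (captured at second).
Step 3: result = 36 + 19 = 55

The answer is 55.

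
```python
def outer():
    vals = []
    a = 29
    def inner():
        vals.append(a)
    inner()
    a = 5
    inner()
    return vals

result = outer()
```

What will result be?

Step 1: a = 29. inner() appends current a to vals.
Step 2: First inner(): appends 29. Then a = 5.
Step 3: Second inner(): appends 5 (closure sees updated a). result = [29, 5]

The answer is [29, 5].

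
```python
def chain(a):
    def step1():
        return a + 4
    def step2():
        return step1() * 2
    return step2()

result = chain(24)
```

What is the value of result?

Step 1: chain(24) captures a = 24.
Step 2: step2() calls step1() which returns 24 + 4 = 28.
Step 3: step2() returns 28 * 2 = 56

The answer is 56.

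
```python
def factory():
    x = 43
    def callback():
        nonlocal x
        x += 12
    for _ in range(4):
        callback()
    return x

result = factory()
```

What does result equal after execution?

Step 1: x = 43.
Step 2: callback() is called 4 times in a loop, each adding 12 via nonlocal.
Step 3: x = 43 + 12 * 4 = 91

The answer is 91.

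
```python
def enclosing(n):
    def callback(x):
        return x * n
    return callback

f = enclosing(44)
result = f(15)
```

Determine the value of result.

Step 1: enclosing(44) creates a closure capturing n = 44.
Step 2: f(15) computes 15 * 44 = 660.
Step 3: result = 660

The answer is 660.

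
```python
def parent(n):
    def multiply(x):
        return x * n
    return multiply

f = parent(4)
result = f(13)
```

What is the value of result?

Step 1: parent(4) returns multiply closure with n = 4.
Step 2: f(13) computes 13 * 4 = 52.
Step 3: result = 52

The answer is 52.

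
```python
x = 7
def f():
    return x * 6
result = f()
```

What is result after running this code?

Step 1: x = 7 is defined globally.
Step 2: f() looks up x from global scope = 7, then computes 7 * 6 = 42.
Step 3: result = 42

The answer is 42.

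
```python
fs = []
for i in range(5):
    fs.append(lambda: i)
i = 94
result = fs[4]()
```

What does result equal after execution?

Step 1: Lambdas capture the variable i by reference, not by value.
Step 2: After the loop, i is reassigned to 94.
Step 3: fs[4]() looks up the current i = 94. result = 94

The answer is 94.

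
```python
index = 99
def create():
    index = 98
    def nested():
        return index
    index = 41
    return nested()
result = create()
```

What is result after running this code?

Step 1: create() sets index = 98, then later index = 41.
Step 2: nested() is called after index is reassigned to 41. Closures capture variables by reference, not by value.
Step 3: result = 41

The answer is 41.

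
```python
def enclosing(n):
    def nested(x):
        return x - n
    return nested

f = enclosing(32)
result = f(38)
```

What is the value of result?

Step 1: enclosing(32) creates a closure capturing n = 32.
Step 2: f(38) computes 38 - 32 = 6.
Step 3: result = 6

The answer is 6.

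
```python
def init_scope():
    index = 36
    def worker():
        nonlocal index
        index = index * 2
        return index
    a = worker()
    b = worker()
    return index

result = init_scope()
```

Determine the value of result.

Step 1: index starts at 36.
Step 2: First worker(): index = 36 * 2 = 72.
Step 3: Second worker(): index = 72 * 2 = 144.
Step 4: result = 144

The answer is 144.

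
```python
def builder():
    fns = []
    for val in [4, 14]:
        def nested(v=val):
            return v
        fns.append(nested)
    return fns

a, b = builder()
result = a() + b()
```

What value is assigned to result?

Step 1: Default argument v=val captures val at each iteration.
Step 2: a() returns 4 (captured at first iteration), b() returns 14 (captured at second).
Step 3: result = 4 + 14 = 18

The answer is 18.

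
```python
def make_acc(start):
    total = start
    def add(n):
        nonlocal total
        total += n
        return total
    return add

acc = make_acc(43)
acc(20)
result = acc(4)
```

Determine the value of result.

Step 1: make_acc(43) creates closure with total = 43.
Step 2: First acc(20): total = 43 + 20 = 63.
Step 3: Second acc(4): total = 63 + 4 = 67. result = 67

The answer is 67.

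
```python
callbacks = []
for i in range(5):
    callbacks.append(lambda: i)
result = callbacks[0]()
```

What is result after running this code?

Step 1: The loop creates 5 lambdas, all referencing the same variable i.
Step 2: After the loop, i = 4 (final value).
Step 3: callbacks[0]() looks up i at call time and finds 4. This is the late binding gotcha. result = 4

The answer is 4.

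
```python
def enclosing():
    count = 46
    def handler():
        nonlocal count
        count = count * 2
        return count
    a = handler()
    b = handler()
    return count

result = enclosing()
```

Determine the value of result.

Step 1: count starts at 46.
Step 2: First handler(): count = 46 * 2 = 92.
Step 3: Second handler(): count = 92 * 2 = 184.
Step 4: result = 184

The answer is 184.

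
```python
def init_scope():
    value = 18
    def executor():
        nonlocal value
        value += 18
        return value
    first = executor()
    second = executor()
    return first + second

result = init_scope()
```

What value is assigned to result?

Step 1: value starts at 18.
Step 2: First call: value = 18 + 18 = 36, returns 36.
Step 3: Second call: value = 36 + 18 = 54, returns 54.
Step 4: result = 36 + 54 = 90

The answer is 90.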